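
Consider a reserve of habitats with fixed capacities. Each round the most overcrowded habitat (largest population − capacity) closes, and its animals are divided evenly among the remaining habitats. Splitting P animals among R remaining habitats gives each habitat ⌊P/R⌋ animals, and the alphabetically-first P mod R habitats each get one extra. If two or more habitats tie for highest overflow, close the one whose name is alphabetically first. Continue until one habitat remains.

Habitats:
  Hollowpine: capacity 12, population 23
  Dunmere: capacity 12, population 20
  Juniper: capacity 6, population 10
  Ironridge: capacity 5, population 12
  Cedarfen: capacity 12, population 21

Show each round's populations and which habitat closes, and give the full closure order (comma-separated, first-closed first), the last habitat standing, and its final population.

Round 1: Cedarfen=21 Dunmere=20 Hollowpine=23 Ironridge=12 Juniper=10 → close Hollowpine (overflow 11)
  23÷4 = 5 each, +1 to first 3
Round 2: Cedarfen=27 Dunmere=26 Ironridge=18 Juniper=15 → close Cedarfen (overflow 15)
  27÷3 = 9 each, +1 to first 0
Round 3: Dunmere=35 Ironridge=27 Juniper=24 → close Dunmere (overflow 23)
  35÷2 = 17 each, +1 to first 1
Round 4: Ironridge=45 Juniper=41 → close Ironridge (overflow 40)
  45÷1 = 45 each, +1 to first 0

Closure order: Hollowpine, Cedarfen, Dunmere, Ironridge
Last habitat: Juniper with 86 animals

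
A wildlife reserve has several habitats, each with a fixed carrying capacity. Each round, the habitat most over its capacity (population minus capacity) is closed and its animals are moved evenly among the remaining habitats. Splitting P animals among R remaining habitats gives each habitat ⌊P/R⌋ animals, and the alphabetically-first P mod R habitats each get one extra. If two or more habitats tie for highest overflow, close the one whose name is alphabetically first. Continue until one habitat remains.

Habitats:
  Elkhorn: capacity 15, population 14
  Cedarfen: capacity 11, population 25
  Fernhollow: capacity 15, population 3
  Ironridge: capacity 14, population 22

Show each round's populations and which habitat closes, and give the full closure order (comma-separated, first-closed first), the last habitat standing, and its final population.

Round 1: Cedarfen=25 Elkhorn=14 Fernhollow=3 Ironridge=22 → close Cedarfen (overflow 14)
  25÷3 = 8 each, +1 to first 1
Round 2: Elkhorn=23 Fernhollow=11 Ironridge=30 → close Ironridge (overflow 16)
  30÷2 = 15 each, +1 to first 0
Round 3: Elkhorn=38 Fernhollow=26 → close Elkhorn (overflow 23)
  38÷1 = 38 each, +1 to first 0

Closure order: Cedarfen, Ironridge, Elkhorn
Last habitat: Fernhollow with 64 animals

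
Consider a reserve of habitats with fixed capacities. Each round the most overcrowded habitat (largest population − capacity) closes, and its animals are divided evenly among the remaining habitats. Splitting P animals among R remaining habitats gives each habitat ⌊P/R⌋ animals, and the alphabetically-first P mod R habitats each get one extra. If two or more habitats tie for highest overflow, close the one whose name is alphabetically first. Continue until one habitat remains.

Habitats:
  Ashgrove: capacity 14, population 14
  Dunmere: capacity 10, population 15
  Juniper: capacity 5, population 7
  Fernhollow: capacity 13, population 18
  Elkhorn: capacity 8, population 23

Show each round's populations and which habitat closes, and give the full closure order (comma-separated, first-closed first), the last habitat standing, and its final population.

Round 1: Ashgrove=14 Dunmere=15 Elkhorn=23 Fernhollow=18 Juniper=7 → close Elkhorn (overflow 15)
  23÷4 = 5 each, +1 to first 3
Round 2: Ashgrove=20 Dunmere=21 Fernhollow=24 Juniper=12 → close Dunmere (overflow 11)
  21÷3 = 7 each, +1 to first 0
Round 3: Ashgrove=27 Fernhollow=31 Juniper=19 → close Fernhollow (overflow 18)
  31÷2 = 15 each, +1 to first 1
Round 4: Ashgrove=43 Juniper=34 → close Ashgrove (overflow 29)
  43÷1 = 43 each, +1 to first 0

Closure order: Elkhorn, Dunmere, Fernhollow, Ashgrove
Last habitat: Juniper with 77 animals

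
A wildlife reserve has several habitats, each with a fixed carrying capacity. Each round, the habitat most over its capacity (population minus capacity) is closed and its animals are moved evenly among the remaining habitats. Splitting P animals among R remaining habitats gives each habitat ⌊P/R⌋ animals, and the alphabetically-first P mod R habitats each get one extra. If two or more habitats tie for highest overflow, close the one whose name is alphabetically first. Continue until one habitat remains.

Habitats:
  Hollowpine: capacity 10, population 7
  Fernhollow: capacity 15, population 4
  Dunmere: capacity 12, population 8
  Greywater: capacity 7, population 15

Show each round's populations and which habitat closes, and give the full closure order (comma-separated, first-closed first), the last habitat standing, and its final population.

Closure order: Greywater, Hollowpine, Dunmere
Last habitat: Fernhollow with 34 animals

Round 1: Dunmere=8 Fernhollow=4 Greywater=15 Hollowpine=7 → close Greywater (overflow 8)
  15÷3 = 5 each, +1 to first 0
Round 2: Dunmere=13 Fernhollow=9 Hollowpine=12 → close Hollowpine (overflow 2)
  12÷2 = 6 each, +1 to first 0
Round 3: Dunmere=19 Fernhollow=15 → close Dunmere (overflow 7)
  19÷1 = 19 each, +1 to first 0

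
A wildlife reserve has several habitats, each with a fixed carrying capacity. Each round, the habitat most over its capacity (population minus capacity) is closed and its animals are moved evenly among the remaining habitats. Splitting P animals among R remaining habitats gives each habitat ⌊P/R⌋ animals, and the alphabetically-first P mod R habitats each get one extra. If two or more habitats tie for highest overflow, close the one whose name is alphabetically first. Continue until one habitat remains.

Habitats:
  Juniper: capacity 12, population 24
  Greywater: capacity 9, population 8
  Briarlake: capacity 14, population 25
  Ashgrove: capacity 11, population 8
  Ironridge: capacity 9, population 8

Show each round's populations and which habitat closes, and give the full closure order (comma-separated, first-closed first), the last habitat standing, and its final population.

Closure order: Juniper, Briarlake, Greywater, Ironridge
Last habitat: Ashgrove with 73 animals

Round 1: Ashgrove=8 Briarlake=25 Greywater=8 Ironridge=8 Juniper=24 → close Juniper (overflow 12)
  24÷4 = 6 each, +1 to first 0
Round 2: Ashgrove=14 Briarlake=31 Greywater=14 Ironridge=14 → close Briarlake (overflow 17)
  31÷3 = 10 each, +1 to first 1
Round 3: Ashgrove=25 Greywater=24 Ironridge=24 → close Greywater (overflow 15)
  24÷2 = 12 each, +1 to first 0
Round 4: Ashgrove=37 Ironridge=36 → close Ironridge (overflow 27)
  36÷1 = 36 each, +1 to first 0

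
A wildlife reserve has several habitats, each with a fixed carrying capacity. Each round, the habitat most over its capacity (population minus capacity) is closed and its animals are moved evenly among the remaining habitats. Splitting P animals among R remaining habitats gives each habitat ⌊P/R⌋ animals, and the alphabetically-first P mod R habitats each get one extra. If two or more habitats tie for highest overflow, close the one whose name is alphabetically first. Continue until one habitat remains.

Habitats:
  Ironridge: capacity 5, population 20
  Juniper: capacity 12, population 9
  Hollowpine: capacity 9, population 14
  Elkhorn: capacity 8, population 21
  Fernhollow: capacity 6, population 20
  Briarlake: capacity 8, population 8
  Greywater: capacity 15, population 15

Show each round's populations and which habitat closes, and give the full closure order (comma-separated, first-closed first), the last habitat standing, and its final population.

Round 1: Briarlake=8 Elkhorn=21 Fernhollow=20 Greywater=15 Hollowpine=14 Ironridge=20 Juniper=9 → close Ironridge (overflow 15)
  20÷6 = 3 each, +1 to first 2
Round 2: Briarlake=12 Elkhorn=25 Fernhollow=23 Greywater=18 Hollowpine=17 Juniper=12 → close Elkhorn (overflow 17)
  25÷5 = 5 each, +1 to first 0
Round 3: Briarlake=17 Fernhollow=28 Greywater=23 Hollowpine=22 Juniper=17 → close Fernhollow (overflow 22)
  28÷4 = 7 each, +1 to first 0
Round 4: Briarlake=24 Greywater=30 Hollowpine=29 Juniper=24 → close Hollowpine (overflow 20)
  29÷3 = 9 each, +1 to first 2
Round 5: Briarlake=34 Greywater=40 Juniper=33 → close Briarlake (overflow 26)
  34÷2 = 17 each, +1 to first 0
Round 6: Greywater=57 Juniper=50 → close Greywater (overflow 42)
  57÷1 = 57 each, +1 to first 0

Closure order: Ironridge, Elkhorn, Fernhollow, Hollowpine, Briarlake, Greywater
Last habitat: Juniper with 107 animals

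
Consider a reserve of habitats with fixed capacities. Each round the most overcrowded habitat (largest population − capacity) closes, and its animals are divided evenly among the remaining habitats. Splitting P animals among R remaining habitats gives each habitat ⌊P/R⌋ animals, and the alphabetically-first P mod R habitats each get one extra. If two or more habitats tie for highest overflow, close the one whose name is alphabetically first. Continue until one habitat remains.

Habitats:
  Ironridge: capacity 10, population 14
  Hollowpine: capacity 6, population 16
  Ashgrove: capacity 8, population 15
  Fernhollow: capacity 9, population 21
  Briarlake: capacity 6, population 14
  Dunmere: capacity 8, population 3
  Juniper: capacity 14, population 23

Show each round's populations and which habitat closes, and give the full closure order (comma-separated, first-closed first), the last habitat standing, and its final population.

Closure order: Fernhollow, Hollowpine, Briarlake, Ashgrove, Juniper, Ironridge
Last habitat: Dunmere with 106 animals

Round 1: Ashgrove=15 Briarlake=14 Dunmere=3 Fernhollow=21 Hollowpine=16 Ironridge=14 Juniper=23 → close Fernhollow (overflow 12)
  21÷6 = 3 each, +1 to first 3
Round 2: Ashgrove=19 Briarlake=18 Dunmere=7 Hollowpine=19 Ironridge=17 Juniper=26 → close Hollowpine (overflow 13)
  19÷5 = 3 each, +1 to first 4
Round 3: Ashgrove=23 Briarlake=22 Dunmere=11 Ironridge=21 Juniper=29 → close Briarlake (overflow 16)
  22÷4 = 5 each, +1 to first 2
Round 4: Ashgrove=29 Dunmere=17 Ironridge=26 Juniper=34 → close Ashgrove (overflow 21)
  29÷3 = 9 each, +1 to first 2
Round 5: Dunmere=27 Ironridge=36 Juniper=43 → close Juniper (overflow 29)
  43÷2 = 21 each, +1 to first 1
Round 6: Dunmere=49 Ironridge=57 → close Ironridge (overflow 47)
  57÷1 = 57 each, +1 to first 0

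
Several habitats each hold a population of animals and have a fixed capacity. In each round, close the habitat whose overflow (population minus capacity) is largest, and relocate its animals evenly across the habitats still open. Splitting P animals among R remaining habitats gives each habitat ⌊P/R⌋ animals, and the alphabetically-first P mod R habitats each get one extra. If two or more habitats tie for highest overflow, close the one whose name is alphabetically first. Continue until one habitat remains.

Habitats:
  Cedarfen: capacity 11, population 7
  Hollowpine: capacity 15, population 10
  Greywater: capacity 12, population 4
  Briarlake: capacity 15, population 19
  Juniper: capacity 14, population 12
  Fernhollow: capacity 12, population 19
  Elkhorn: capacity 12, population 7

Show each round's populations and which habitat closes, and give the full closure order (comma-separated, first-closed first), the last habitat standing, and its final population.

Closure order: Fernhollow, Briarlake, Juniper, Cedarfen, Elkhorn, Greywater
Last habitat: Hollowpine with 78 animals

Round 1: Briarlake=19 Cedarfen=7 Elkhorn=7 Fernhollow=19 Greywater=4 Hollowpine=10 Juniper=12 → close Fernhollow (overflow 7)
  19÷6 = 3 each, +1 to first 1
Round 2: Briarlake=23 Cedarfen=10 Elkhorn=10 Greywater=7 Hollowpine=13 Juniper=15 → close Briarlake (overflow 8)
  23÷5 = 4 each, +1 to first 3
Round 3: Cedarfen=15 Elkhorn=15 Greywater=12 Hollowpine=17 Juniper=19 → close Juniper (overflow 5)
  19÷4 = 4 each, +1 to first 3
Round 4: Cedarfen=20 Elkhorn=20 Greywater=17 Hollowpine=21 → close Cedarfen (overflow 9)
  20÷3 = 6 each, +1 to first 2
Round 5: Elkhorn=27 Greywater=24 Hollowpine=27 → close Elkhorn (overflow 15)
  27÷2 = 13 each, +1 to first 1
Round 6: Greywater=38 Hollowpine=40 → close Greywater (overflow 26)
  38÷1 = 38 each, +1 to first 0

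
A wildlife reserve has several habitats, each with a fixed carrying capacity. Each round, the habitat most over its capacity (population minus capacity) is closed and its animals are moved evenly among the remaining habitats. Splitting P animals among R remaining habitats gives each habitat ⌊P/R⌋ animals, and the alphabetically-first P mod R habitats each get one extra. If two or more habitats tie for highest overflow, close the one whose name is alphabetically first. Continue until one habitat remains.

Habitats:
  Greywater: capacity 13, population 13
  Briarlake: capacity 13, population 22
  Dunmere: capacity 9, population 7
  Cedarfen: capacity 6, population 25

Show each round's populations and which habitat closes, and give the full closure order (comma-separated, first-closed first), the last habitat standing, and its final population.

Closure order: Cedarfen, Briarlake, Greywater
Last habitat: Dunmere with 67 animals

Round 1: Briarlake=22 Cedarfen=25 Dunmere=7 Greywater=13 → close Cedarfen (overflow 19)
  25÷3 = 8 each, +1 to first 1
Round 2: Briarlake=31 Dunmere=15 Greywater=21 → close Briarlake (overflow 18)
  31÷2 = 15 each, +1 to first 1
Round 3: Dunmere=31 Greywater=36 → close Greywater (overflow 23)
  36÷1 = 36 each, +1 to first 0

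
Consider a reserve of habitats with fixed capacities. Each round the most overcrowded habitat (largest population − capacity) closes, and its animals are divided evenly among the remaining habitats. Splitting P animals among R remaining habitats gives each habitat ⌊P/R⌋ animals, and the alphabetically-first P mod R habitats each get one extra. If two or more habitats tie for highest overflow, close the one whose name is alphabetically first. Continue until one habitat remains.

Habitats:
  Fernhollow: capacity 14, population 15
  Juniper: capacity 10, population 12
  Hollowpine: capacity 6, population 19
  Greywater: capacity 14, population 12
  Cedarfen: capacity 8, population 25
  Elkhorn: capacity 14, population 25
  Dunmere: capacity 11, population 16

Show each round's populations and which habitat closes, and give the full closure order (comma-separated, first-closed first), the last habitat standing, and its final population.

Closure order: Cedarfen, Hollowpine, Elkhorn, Dunmere, Fernhollow, Juniper
Last habitat: Greywater with 124 animals

Round 1: Cedarfen=25 Dunmere=16 Elkhorn=25 Fernhollow=15 Greywater=12 Hollowpine=19 Juniper=12 → close Cedarfen (overflow 17)
  25÷6 = 4 each, +1 to first 1
Round 2: Dunmere=21 Elkhorn=29 Fernhollow=19 Greywater=16 Hollowpine=23 Juniper=16 → close Hollowpine (overflow 17)
  23÷5 = 4 each, +1 to first 3
Round 3: Dunmere=26 Elkhorn=34 Fernhollow=24 Greywater=20 Juniper=20 → close Elkhorn (overflow 20)
  34÷4 = 8 each, +1 to first 2
Round 4: Dunmere=35 Fernhollow=33 Greywater=28 Juniper=28 → close Dunmere (overflow 24)
  35÷3 = 11 each, +1 to first 2
Round 5: Fernhollow=45 Greywater=40 Juniper=39 → close Fernhollow (overflow 31)
  45÷2 = 22 each, +1 to first 1
Round 6: Greywater=63 Juniper=61 → close Juniper (overflow 51)
  61÷1 = 61 each, +1 to first 0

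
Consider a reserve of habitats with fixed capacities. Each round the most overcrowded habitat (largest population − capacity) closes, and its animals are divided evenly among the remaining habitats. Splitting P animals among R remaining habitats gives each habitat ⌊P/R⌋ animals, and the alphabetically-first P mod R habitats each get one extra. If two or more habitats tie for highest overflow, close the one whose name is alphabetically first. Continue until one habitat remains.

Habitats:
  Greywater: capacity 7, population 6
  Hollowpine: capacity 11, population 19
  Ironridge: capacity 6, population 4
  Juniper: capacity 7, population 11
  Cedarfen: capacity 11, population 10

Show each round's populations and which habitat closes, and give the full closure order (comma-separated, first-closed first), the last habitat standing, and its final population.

Round 1: Cedarfen=10 Greywater=6 Hollowpine=19 Ironridge=4 Juniper=11 → close Hollowpine (overflow 8)
  19÷4 = 4 each, +1 to first 3
Round 2: Cedarfen=15 Greywater=11 Ironridge=9 Juniper=15 → close Juniper (overflow 8)
  15÷3 = 5 each, +1 to first 0
Round 3: Cedarfen=20 Greywater=16 Ironridge=14 → close Cedarfen (overflow 9)
  20÷2 = 10 each, +1 to first 0
Round 4: Greywater=26 Ironridge=24 → close Greywater (overflow 19)
  26÷1 = 26 each, +1 to first 0

Closure order: Hollowpine, Juniper, Cedarfen, Greywater
Last habitat: Ironridge with 50 animals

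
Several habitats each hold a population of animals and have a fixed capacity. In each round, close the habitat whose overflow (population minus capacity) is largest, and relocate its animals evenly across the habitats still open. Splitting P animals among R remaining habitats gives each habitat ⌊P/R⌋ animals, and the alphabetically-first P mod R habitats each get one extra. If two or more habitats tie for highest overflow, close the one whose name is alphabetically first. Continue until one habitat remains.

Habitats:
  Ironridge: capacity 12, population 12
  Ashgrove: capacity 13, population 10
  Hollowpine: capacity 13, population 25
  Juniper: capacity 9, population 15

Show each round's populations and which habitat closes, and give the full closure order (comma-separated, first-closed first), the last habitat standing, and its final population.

Closure order: Hollowpine, Juniper, Ironridge
Last habitat: Ashgrove with 62 animals

Round 1: Ashgrove=10 Hollowpine=25 Ironridge=12 Juniper=15 → close Hollowpine (overflow 12)
  25÷3 = 8 each, +1 to first 1
Round 2: Ashgrove=19 Ironridge=20 Juniper=23 → close Juniper (overflow 14)
  23÷2 = 11 each, +1 to first 1
Round 3: Ashgrove=31 Ironridge=31 → close Ironridge (overflow 19)
  31÷1 = 31 each, +1 to first 0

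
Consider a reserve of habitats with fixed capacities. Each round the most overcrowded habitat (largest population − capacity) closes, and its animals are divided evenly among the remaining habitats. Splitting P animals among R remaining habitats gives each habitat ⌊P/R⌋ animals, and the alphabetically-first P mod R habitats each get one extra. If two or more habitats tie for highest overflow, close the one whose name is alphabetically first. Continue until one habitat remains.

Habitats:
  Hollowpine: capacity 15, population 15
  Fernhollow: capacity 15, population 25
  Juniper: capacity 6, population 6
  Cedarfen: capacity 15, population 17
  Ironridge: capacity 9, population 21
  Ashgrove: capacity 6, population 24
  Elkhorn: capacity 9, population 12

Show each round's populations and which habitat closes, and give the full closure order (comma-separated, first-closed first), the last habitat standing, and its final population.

Closure order: Ashgrove, Ironridge, Fernhollow, Elkhorn, Cedarfen, Hollowpine
Last habitat: Juniper with 120 animals

Round 1: Ashgrove=24 Cedarfen=17 Elkhorn=12 Fernhollow=25 Hollowpine=15 Ironridge=21 Juniper=6 → close Ashgrove (overflow 18)
  24÷6 = 4 each, +1 to first 0
Round 2: Cedarfen=21 Elkhorn=16 Fernhollow=29 Hollowpine=19 Ironridge=25 Juniper=10 → close Ironridge (overflow 16)
  25÷5 = 5 each, +1 to first 0
Round 3: Cedarfen=26 Elkhorn=21 Fernhollow=34 Hollowpine=24 Juniper=15 → close Fernhollow (overflow 19)
  34÷4 = 8 each, +1 to first 2
Round 4: Cedarfen=35 Elkhorn=30 Hollowpine=32 Juniper=23 → close Elkhorn (overflow 21)
  30÷3 = 10 each, +1 to first 0
Round 5: Cedarfen=45 Hollowpine=42 Juniper=33 → close Cedarfen (overflow 30)
  45÷2 = 22 each, +1 to first 1
Round 6: Hollowpine=65 Juniper=55 → close Hollowpine (overflow 50)
  65÷1 = 65 each, +1 to first 0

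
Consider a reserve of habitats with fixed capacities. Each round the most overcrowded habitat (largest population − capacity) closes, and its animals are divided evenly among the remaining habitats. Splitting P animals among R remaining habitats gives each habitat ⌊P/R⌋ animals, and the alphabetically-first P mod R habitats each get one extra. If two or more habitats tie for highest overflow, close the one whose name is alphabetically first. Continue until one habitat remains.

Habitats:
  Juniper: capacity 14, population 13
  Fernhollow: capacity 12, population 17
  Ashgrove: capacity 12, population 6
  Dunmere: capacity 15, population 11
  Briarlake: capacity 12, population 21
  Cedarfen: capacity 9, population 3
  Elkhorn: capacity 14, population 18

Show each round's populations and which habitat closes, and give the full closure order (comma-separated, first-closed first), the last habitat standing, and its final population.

Closure order: Briarlake, Fernhollow, Elkhorn, Juniper, Ashgrove, Dunmere
Last habitat: Cedarfen with 89 animals

Round 1: Ashgrove=6 Briarlake=21 Cedarfen=3 Dunmere=11 Elkhorn=18 Fernhollow=17 Juniper=13 → close Briarlake (overflow 9)
  21÷6 = 3 each, +1 to first 3
Round 2: Ashgrove=10 Cedarfen=7 Dunmere=15 Elkhorn=21 Fernhollow=20 Juniper=16 → close Fernhollow (overflow 8)
  20÷5 = 4 each, +1 to first 0
Round 3: Ashgrove=14 Cedarfen=11 Dunmere=19 Elkhorn=25 Juniper=20 → close Elkhorn (overflow 11)
  25÷4 = 6 each, +1 to first 1
Round 4: Ashgrove=21 Cedarfen=17 Dunmere=25 Juniper=26 → close Juniper (overflow 12)
  26÷3 = 8 each, +1 to first 2
Round 5: Ashgrove=30 Cedarfen=26 Dunmere=33 → close Ashgrove (overflow 18)
  30÷2 = 15 each, +1 to first 0
Round 6: Cedarfen=41 Dunmere=48 → close Dunmere (overflow 33)
  48÷1 = 48 each, +1 to first 0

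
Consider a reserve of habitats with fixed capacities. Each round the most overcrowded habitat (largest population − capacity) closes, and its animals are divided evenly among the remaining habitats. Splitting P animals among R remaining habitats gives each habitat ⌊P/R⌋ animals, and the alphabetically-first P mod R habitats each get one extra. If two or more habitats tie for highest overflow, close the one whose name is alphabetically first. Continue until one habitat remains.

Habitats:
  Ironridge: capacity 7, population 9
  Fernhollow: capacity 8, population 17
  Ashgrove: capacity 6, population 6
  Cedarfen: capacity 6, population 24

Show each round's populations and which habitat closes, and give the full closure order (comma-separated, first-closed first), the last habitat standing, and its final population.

Round 1: Ashgrove=6 Cedarfen=24 Fernhollow=17 Ironridge=9 → close Cedarfen (overflow 18)
  24÷3 = 8 each, +1 to first 0
Round 2: Ashgrove=14 Fernhollow=25 Ironridge=17 → close Fernhollow (overflow 17)
  25÷2 = 12 each, +1 to first 1
Round 3: Ashgrove=27 Ironridge=29 → close Ironridge (overflow 22)
  29÷1 = 29 each, +1 to first 0

Closure order: Cedarfen, Fernhollow, Ironridge
Last habitat: Ashgrove with 56 animals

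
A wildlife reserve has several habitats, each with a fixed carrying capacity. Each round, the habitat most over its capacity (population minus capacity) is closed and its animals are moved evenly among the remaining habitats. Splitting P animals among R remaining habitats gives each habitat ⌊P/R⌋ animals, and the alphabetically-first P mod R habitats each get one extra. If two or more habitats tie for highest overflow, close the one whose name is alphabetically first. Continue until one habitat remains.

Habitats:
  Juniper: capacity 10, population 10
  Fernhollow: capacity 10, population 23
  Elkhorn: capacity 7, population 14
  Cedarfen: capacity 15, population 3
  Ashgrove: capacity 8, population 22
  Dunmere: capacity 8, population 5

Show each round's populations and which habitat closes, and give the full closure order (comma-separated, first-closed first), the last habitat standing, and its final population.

Round 1: Ashgrove=22 Cedarfen=3 Dunmere=5 Elkhorn=14 Fernhollow=23 Juniper=10 → close Ashgrove (overflow 14)
  22÷5 = 4 each, +1 to first 2
Round 2: Cedarfen=8 Dunmere=10 Elkhorn=18 Fernhollow=27 Juniper=14 → close Fernhollow (overflow 17)
  27÷4 = 6 each, +1 to first 3
Round 3: Cedarfen=15 Dunmere=17 Elkhorn=25 Juniper=20 → close Elkhorn (overflow 18)
  25÷3 = 8 each, +1 to first 1
Round 4: Cedarfen=24 Dunmere=25 Juniper=28 → close Juniper (overflow 18)
  28÷2 = 14 each, +1 to first 0
Round 5: Cedarfen=38 Dunmere=39 → close Dunmere (overflow 31)
  39÷1 = 39 each, +1 to first 0

Closure order: Ashgrove, Fernhollow, Elkhorn, Juniper, Dunmere
Last habitat: Cedarfen with 77 animals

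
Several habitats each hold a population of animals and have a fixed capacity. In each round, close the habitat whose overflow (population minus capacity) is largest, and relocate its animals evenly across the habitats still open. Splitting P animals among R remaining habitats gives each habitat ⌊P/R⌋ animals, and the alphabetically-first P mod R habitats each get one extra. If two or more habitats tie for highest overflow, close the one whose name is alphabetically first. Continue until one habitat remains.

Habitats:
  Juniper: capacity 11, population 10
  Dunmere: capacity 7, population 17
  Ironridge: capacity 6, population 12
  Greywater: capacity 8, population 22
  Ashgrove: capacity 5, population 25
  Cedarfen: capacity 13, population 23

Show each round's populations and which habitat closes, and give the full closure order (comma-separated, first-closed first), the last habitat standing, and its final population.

Round 1: Ashgrove=25 Cedarfen=23 Dunmere=17 Greywater=22 Ironridge=12 Juniper=10 → close Ashgrove (overflow 20)
  25÷5 = 5 each, +1 to first 0
Round 2: Cedarfen=28 Dunmere=22 Greywater=27 Ironridge=17 Juniper=15 → close Greywater (overflow 19)
  27÷4 = 6 each, +1 to first 3
Round 3: Cedarfen=35 Dunmere=29 Ironridge=24 Juniper=21 → close Cedarfen (overflow 22)
  35÷3 = 11 each, +1 to first 2
Round 4: Dunmere=41 Ironridge=36 Juniper=32 → close Dunmere (overflow 34)
  41÷2 = 20 each, +1 to first 1
Round 5: Ironridge=57 Juniper=52 → close Ironridge (overflow 51)
  57÷1 = 57 each, +1 to first 0

Closure order: Ashgrove, Greywater, Cedarfen, Dunmere, Ironridge
Last habitat: Juniper with 109 animals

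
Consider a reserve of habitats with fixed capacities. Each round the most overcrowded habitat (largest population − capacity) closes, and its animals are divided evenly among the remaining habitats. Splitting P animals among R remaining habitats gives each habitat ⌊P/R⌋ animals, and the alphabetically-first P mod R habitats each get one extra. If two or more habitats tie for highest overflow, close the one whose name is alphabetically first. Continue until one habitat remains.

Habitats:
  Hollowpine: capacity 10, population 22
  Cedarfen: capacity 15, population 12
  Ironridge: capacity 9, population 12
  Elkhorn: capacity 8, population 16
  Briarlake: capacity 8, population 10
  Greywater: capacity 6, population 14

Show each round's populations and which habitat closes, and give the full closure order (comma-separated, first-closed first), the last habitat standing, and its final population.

Round 1: Briarlake=10 Cedarfen=12 Elkhorn=16 Greywater=14 Hollowpine=22 Ironridge=12 → close Hollowpine (overflow 12)
  22÷5 = 4 each, +1 to first 2
Round 2: Briarlake=15 Cedarfen=17 Elkhorn=20 Greywater=18 Ironridge=16 → close Elkhorn (overflow 12)
  20÷4 = 5 each, +1 to first 0
Round 3: Briarlake=20 Cedarfen=22 Greywater=23 Ironridge=21 → close Greywater (overflow 17)
  23÷3 = 7 each, +1 to first 2
Round 4: Briarlake=28 Cedarfen=30 Ironridge=28 → close Briarlake (overflow 20)
  28÷2 = 14 each, +1 to first 0
Round 5: Cedarfen=44 Ironridge=42 → close Ironridge (overflow 33)
  42÷1 = 42 each, +1 to first 0

Closure order: Hollowpine, Elkhorn, Greywater, Briarlake, Ironridge
Last habitat: Cedarfen with 86 animals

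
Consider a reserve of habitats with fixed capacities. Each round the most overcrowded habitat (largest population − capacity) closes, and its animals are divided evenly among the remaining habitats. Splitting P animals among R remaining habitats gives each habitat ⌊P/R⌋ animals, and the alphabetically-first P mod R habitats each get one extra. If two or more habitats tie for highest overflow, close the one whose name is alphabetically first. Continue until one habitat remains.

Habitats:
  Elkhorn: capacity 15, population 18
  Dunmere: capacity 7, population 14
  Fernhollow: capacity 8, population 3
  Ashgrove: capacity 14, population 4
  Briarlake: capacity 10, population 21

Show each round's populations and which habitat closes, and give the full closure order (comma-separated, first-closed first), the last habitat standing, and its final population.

Round 1: Ashgrove=4 Briarlake=21 Dunmere=14 Elkhorn=18 Fernhollow=3 → close Briarlake (overflow 11)
  21÷4 = 5 each, +1 to first 1
Round 2: Ashgrove=10 Dunmere=19 Elkhorn=23 Fernhollow=8 → close Dunmere (overflow 12)
  19÷3 = 6 each, +1 to first 1
Round 3: Ashgrove=17 Elkhorn=29 Fernhollow=14 → close Elkhorn (overflow 14)
  29÷2 = 14 each, +1 to first 1
Round 4: Ashgrove=32 Fernhollow=28 → close Fernhollow (overflow 20)
  28÷1 = 28 each, +1 to first 0

Closure order: Briarlake, Dunmere, Elkhorn, Fernhollow
Last habitat: Ashgrove with 60 animals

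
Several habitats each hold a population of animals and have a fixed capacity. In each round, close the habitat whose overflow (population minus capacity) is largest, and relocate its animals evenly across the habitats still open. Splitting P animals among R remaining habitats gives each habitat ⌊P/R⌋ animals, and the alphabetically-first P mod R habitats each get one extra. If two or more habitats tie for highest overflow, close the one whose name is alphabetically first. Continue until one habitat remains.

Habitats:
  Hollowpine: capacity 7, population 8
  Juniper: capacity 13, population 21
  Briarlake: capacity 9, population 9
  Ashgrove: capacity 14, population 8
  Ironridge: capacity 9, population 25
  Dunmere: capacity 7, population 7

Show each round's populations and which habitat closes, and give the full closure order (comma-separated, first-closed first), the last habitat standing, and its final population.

Closure order: Ironridge, Juniper, Briarlake, Hollowpine, Dunmere
Last habitat: Ashgrove with 78 animals

Round 1: Ashgrove=8 Briarlake=9 Dunmere=7 Hollowpine=8 Ironridge=25 Juniper=21 → close Ironridge (overflow 16)
  25÷5 = 5 each, +1 to first 0
Round 2: Ashgrove=13 Briarlake=14 Dunmere=12 Hollowpine=13 Juniper=26 → close Juniper (overflow 13)
  26÷4 = 6 each, +1 to first 2
Round 3: Ashgrove=20 Briarlake=21 Dunmere=18 Hollowpine=19 → close Briarlake (overflow 12)
  21÷3 = 7 each, +1 to first 0
Round 4: Ashgrove=27 Dunmere=25 Hollowpine=26 → close Hollowpine (overflow 19)
  26÷2 = 13 each, +1 to first 0
Round 5: Ashgrove=40 Dunmere=38 → close Dunmere (overflow 31)
  38÷1 = 38 each, +1 to first 0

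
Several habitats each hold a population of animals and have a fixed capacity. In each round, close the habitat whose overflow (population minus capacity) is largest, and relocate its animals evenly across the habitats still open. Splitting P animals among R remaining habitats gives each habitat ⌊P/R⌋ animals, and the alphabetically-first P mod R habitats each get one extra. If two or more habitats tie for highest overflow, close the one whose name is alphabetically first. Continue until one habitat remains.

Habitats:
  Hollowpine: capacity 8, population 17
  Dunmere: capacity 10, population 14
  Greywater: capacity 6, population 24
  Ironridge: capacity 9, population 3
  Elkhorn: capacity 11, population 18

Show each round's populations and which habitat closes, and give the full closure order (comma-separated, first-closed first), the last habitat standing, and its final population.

Closure order: Greywater, Hollowpine, Elkhorn, Dunmere
Last habitat: Ironridge with 76 animals

Round 1: Dunmere=14 Elkhorn=18 Greywater=24 Hollowpine=17 Ironridge=3 → close Greywater (overflow 18)
  24÷4 = 6 each, +1 to first 0
Round 2: Dunmere=20 Elkhorn=24 Hollowpine=23 Ironridge=9 → close Hollowpine (overflow 15)
  23÷3 = 7 each, +1 to first 2
Round 3: Dunmere=28 Elkhorn=32 Ironridge=16 → close Elkhorn (overflow 21)
  32÷2 = 16 each, +1 to first 0
Round 4: Dunmere=44 Ironridge=32 → close Dunmere (overflow 34)
  44÷1 = 44 each, +1 to first 0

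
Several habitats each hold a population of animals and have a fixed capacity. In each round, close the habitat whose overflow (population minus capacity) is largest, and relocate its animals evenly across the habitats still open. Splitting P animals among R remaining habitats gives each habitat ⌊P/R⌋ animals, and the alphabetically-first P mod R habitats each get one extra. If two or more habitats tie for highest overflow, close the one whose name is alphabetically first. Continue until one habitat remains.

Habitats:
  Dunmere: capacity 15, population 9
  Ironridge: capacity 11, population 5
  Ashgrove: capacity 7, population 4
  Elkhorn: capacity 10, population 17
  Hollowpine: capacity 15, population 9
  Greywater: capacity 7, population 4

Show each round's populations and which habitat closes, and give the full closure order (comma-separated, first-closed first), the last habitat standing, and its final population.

Closure order: Elkhorn, Ashgrove, Greywater, Dunmere, Hollowpine
Last habitat: Ironridge with 48 animals

Round 1: Ashgrove=4 Dunmere=9 Elkhorn=17 Greywater=4 Hollowpine=9 Ironridge=5 → close Elkhorn (overflow 7)
  17÷5 = 3 each, +1 to first 2
Round 2: Ashgrove=8 Dunmere=13 Greywater=7 Hollowpine=12 Ironridge=8 → close Ashgrove (overflow 1)
  8÷4 = 2 each, +1 to first 0
Round 3: Dunmere=15 Greywater=9 Hollowpine=14 Ironridge=10 → close Greywater (overflow 2)
  9÷3 = 3 each, +1 to first 0
Round 4: Dunmere=18 Hollowpine=17 Ironridge=13 → close Dunmere (overflow 3)
  18÷2 = 9 each, +1 to first 0
Round 5: Hollowpine=26 Ironridge=22 → close Hollowpine (overflow 11)
  26÷1 = 26 each, +1 to first 0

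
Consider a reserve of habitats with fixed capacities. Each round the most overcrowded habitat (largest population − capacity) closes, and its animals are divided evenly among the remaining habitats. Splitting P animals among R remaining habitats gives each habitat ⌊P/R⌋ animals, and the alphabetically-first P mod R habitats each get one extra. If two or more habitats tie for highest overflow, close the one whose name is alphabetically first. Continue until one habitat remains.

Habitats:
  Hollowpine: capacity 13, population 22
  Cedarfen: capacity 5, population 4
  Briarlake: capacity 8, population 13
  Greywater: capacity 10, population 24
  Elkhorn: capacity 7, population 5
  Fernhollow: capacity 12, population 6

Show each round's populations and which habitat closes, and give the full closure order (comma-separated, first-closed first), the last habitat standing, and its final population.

Closure order: Greywater, Hollowpine, Briarlake, Cedarfen, Elkhorn
Last habitat: Fernhollow with 74 animals

Round 1: Briarlake=13 Cedarfen=4 Elkhorn=5 Fernhollow=6 Greywater=24 Hollowpine=22 → close Greywater (overflow 14)
  24÷5 = 4 each, +1 to first 4
Round 2: Briarlake=18 Cedarfen=9 Elkhorn=10 Fernhollow=11 Hollowpine=26 → close Hollowpine (overflow 13)
  26÷4 = 6 each, +1 to first 2
Round 3: Briarlake=25 Cedarfen=16 Elkhorn=16 Fernhollow=17 → close Briarlake (overflow 17)
  25÷3 = 8 each, +1 to first 1
Round 4: Cedarfen=25 Elkhorn=24 Fernhollow=25 → close Cedarfen (overflow 20)
  25÷2 = 12 each, +1 to first 1
Round 5: Elkhorn=37 Fernhollow=37 → close Elkhorn (overflow 30)
  37÷1 = 37 each, +1 to first 0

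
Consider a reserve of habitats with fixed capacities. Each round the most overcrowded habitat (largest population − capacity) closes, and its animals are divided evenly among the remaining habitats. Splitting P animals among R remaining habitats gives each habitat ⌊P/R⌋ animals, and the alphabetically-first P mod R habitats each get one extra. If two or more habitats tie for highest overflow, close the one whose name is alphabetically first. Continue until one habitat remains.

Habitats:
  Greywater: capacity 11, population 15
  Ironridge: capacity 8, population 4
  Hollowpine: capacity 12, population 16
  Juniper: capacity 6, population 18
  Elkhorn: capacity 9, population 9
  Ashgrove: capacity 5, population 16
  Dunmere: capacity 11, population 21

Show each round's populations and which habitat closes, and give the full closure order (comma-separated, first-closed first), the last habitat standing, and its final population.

Closure order: Juniper, Ashgrove, Dunmere, Greywater, Hollowpine, Elkhorn
Last habitat: Ironridge with 99 animals

Round 1: Ashgrove=16 Dunmere=21 Elkhorn=9 Greywater=15 Hollowpine=16 Ironridge=4 Juniper=18 → close Juniper (overflow 12)
  18÷6 = 3 each, +1 to first 0
Round 2: Ashgrove=19 Dunmere=24 Elkhorn=12 Greywater=18 Hollowpine=19 Ironridge=7 → close Ashgrove (overflow 14)
  19÷5 = 3 each, +1 to first 4
Round 3: Dunmere=28 Elkhorn=16 Greywater=22 Hollowpine=23 Ironridge=10 → close Dunmere (overflow 17)
  28÷4 = 7 each, +1 to first 0
Round 4: Elkhorn=23 Greywater=29 Hollowpine=30 Ironridge=17 → close Greywater (overflow 18)
  29÷3 = 9 each, +1 to first 2
Round 5: Elkhorn=33 Hollowpine=40 Ironridge=26 → close Hollowpine (overflow 28)
  40÷2 = 20 each, +1 to first 0
Round 6: Elkhorn=53 Ironridge=46 → close Elkhorn (overflow 44)
  53÷1 = 53 each, +1 to first 0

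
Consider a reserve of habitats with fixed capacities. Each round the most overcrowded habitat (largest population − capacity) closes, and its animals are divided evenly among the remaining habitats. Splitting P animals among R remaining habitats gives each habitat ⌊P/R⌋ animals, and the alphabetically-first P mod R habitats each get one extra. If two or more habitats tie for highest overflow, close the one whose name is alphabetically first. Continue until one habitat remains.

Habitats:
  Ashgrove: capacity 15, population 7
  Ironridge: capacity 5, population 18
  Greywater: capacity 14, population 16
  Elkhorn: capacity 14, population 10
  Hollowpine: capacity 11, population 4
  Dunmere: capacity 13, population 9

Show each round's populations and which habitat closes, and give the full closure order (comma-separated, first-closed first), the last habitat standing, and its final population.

Closure order: Ironridge, Greywater, Dunmere, Elkhorn, Ashgrove
Last habitat: Hollowpine with 64 animals

Round 1: Ashgrove=7 Dunmere=9 Elkhorn=10 Greywater=16 Hollowpine=4 Ironridge=18 → close Ironridge (overflow 13)
  18÷5 = 3 each, +1 to first 3
Round 2: Ashgrove=11 Dunmere=13 Elkhorn=14 Greywater=19 Hollowpine=7 → close Greywater (overflow 5)
  19÷4 = 4 each, +1 to first 3
Round 3: Ashgrove=16 Dunmere=18 Elkhorn=19 Hollowpine=11 → close Dunmere (overflow 5)
  18÷3 = 6 each, +1 to first 0
Round 4: Ashgrove=22 Elkhorn=25 Hollowpine=17 → close Elkhorn (overflow 11)
  25÷2 = 12 each, +1 to first 1
Round 5: Ashgrove=35 Hollowpine=29 → close Ashgrove (overflow 20)
  35÷1 = 35 each, +1 to first 0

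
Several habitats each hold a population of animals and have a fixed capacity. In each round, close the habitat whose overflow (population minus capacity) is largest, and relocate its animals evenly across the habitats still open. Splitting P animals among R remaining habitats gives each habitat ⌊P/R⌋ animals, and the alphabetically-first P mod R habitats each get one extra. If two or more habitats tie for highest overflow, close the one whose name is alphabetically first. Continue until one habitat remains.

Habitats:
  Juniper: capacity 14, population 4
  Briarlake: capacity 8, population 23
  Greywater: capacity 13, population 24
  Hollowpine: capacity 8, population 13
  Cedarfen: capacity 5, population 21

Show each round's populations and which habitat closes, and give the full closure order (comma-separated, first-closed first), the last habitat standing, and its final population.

Closure order: Cedarfen, Briarlake, Greywater, Hollowpine
Last habitat: Juniper with 85 animals

Round 1: Briarlake=23 Cedarfen=21 Greywater=24 Hollowpine=13 Juniper=4 → close Cedarfen (overflow 16)
  21÷4 = 5 each, +1 to first 1
Round 2: Briarlake=29 Greywater=29 Hollowpine=18 Juniper=9 → close Briarlake (overflow 21)
  29÷3 = 9 each, +1 to first 2
Round 3: Greywater=39 Hollowpine=28 Juniper=18 → close Greywater (overflow 26)
  39÷2 = 19 each, +1 to first 1
Round 4: Hollowpine=48 Juniper=37 → close Hollowpine (overflow 40)
  48÷1 = 48 each, +1 to first 0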